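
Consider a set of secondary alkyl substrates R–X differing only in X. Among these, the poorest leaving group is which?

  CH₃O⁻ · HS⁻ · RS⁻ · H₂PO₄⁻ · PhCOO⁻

Rank by basicity of the departing species: weakest base leaves most easily.
H₂PO₄⁻: pKₐ(H₃PO₄) ≈ 2.1
PhCOO⁻: pKₐ(C₆H₅COOH) ≈ 4.2
HS⁻: pKₐ(H₂S) ≈ 7
RS⁻: pKₐ(RSH (a thiol)) ≈ 10.5
CH₃O⁻: pKₐ(CH₃OH) ≈ 15.5

CH₃O⁻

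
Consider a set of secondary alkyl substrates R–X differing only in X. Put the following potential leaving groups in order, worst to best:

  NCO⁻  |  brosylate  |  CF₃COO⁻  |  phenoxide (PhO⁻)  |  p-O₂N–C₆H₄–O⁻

brosylate: pKₐ(p-BrC₆H₄SO₃H) ≈ -2.8
CF₃COO⁻: pKₐ(CF₃COOH) ≈ 0.2 — strongly electron-withdrawing CF₃ stabilises the carboxylate
NCO⁻: pKₐ(HOCN) ≈ 3.5 — resonance between N and O
p-O₂N–C₆H₄–O⁻: pKₐ(p-nitrophenol) ≈ 7.2
phenoxide (PhO⁻): pKₐ(C₆H₅OH (phenol)) ≈ 10
The question asks for worst first, so the sequence is read in increasing leaving-group ability.

phenoxide (PhO⁻) < p-O₂N–C₆H₄–O⁻ < NCO⁻ < CF₃COO⁻ < brosylate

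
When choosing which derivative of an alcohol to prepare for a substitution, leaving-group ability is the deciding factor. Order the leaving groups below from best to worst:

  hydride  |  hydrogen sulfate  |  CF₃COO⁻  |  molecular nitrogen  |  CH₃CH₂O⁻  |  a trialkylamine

Leaving-group ability tracks the stability of the departed species; conjugate-acid pKₐ is the usual yardstick (lower pKₐ → better LG).
molecular nitrogen: no meaningful conjugate acid; N₂ departs as an exceptionally stable neutral molecule
hydrogen sulfate: pKₐ(H₂SO₄) ≈ -3 — conjugate base of a strong mineral acid
CF₃COO⁻: pKₐ(CF₃COOH) ≈ 0.2
a trialkylamine: pKₐ(R'₃NH⁺) ≈ 10.7 — neutral but still a fairly strong base; Hofmann-elimination LG
CH₃CH₂O⁻: pKₐ(CH₃CH₂OH) ≈ 16
hydride: pKₐ(H₂) ≈ 36

molecular nitrogen > hydrogen sulfate > CF₃COO⁻ > a trialkylamine > CH₃CH₂O⁻ > hydride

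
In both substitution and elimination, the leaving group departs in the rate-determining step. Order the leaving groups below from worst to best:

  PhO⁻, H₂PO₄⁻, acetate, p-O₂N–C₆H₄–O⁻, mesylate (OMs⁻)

PhO⁻ < p-O₂N–C₆H₄–O⁻ < acetate < H₂PO₄⁻ < mesylate (OMs⁻)

The more stable X⁻ (or X) is on its own — i.e. the weaker a base it is — the better a leaving group it makes.
mesylate (OMs⁻): pKₐ(CH₃SO₃H (MsOH)) ≈ -1.9
H₂PO₄⁻: pKₐ(H₃PO₄) ≈ 2.1
acetate: pKₐ(CH₃COOH) ≈ 4.8 — resonance-stabilised but still a weak base
p-O₂N–C₆H₄–O⁻: pKₐ(p-nitrophenol) ≈ 7.2 — nitro group delocalises the charge; the classic chromogenic LG
PhO⁻: pKₐ(C₆H₅OH (phenol)) ≈ 10 — resonance into the ring helps, but still a poor LG
Reversing gives the worst-to-best order requested.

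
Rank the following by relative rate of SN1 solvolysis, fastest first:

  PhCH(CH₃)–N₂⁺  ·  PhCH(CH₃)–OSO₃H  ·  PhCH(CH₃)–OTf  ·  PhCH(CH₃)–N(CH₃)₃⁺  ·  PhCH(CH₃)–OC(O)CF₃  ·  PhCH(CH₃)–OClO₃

With the same alkyl group throughout, only the leaving group differentiates the rates.
Leaving-group ability tracks the stability of the departed species; conjugate-acid pKₐ is the usual yardstick (lower pKₐ → better LG).
PhCH(CH₃)–N₂⁺ loses N₂: no meaningful conjugate acid; N₂ departs as an exceptionally stable neutral molecule
PhCH(CH₃)–OTf loses OTf⁻: pKₐ(CF₃SO₃H (triflic acid)) ≈ -14
PhCH(CH₃)–OClO₃ loses ClO₄⁻: pKₐ(HClO₄) ≈ -10
PhCH(CH₃)–OSO₃H loses HSO₄⁻: pKₐ(H₂SO₄) ≈ -3
PhCH(CH₃)–OC(O)CF₃ loses CF₃COO⁻: pKₐ(CF₃COOH) ≈ 0.2
PhCH(CH₃)–N(CH₃)₃⁺ loses NR'₃: pKₐ(R'₃NH⁺) ≈ 10.7

PhCH(CH₃)–N₂⁺ > PhCH(CH₃)–OTf > PhCH(CH₃)–OClO₃ > PhCH(CH₃)–OSO₃H > PhCH(CH₃)–OC(O)CF₃ > PhCH(CH₃)–N(CH₃)₃⁺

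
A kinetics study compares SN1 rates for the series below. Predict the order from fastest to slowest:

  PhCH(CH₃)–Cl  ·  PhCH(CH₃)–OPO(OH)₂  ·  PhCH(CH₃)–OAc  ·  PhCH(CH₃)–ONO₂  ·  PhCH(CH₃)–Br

PhCH(CH₃)–Br > PhCH(CH₃)–Cl > PhCH(CH₃)–ONO₂ > PhCH(CH₃)–OPO(OH)₂ > PhCH(CH₃)–OAc

Identical carbon frameworks mean the comparison reduces to leaving-group quality.
The more stable X⁻ (or X) is on its own — i.e. the weaker a base it is — the better a leaving group it makes.
PhCH(CH₃)–Br loses Br⁻: pKₐ(HBr) ≈ -9
PhCH(CH₃)–Cl loses Cl⁻: pKₐ(HCl) ≈ -7
PhCH(CH₃)–ONO₂ loses NO₃⁻: pKₐ(HNO₃) ≈ -1.3
PhCH(CH₃)–OPO(OH)₂ loses H₂PO₄⁻: pKₐ(H₃PO₄) ≈ 2.1
PhCH(CH₃)–OAc loses AcO⁻: pKₐ(CH₃COOH) ≈ 4.8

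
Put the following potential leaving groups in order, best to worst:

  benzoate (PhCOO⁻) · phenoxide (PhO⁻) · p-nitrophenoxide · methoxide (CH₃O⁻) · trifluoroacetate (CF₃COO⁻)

trifluoroacetate (CF₃COO⁻): pKₐ(CF₃COOH) ≈ 0.2 — strongly electron-withdrawing CF₃ stabilises the carboxylate
benzoate (PhCOO⁻): pKₐ(C₆H₅COOH) ≈ 4.2 — aryl carboxylate
p-nitrophenoxide: pKₐ(p-nitrophenol) ≈ 7.2 — nitro group delocalises the charge; the classic chromogenic LG
phenoxide (PhO⁻): pKₐ(C₆H₅OH (phenol)) ≈ 10
methoxide (CH₃O⁻): pKₐ(CH₃OH) ≈ 15.5 — strong base; alkoxides do not leave unassisted

trifluoroacetate (CF₃COO⁻) > benzoate (PhCOO⁻) > p-nitrophenoxide > phenoxide (PhO⁻) > methoxide (CH₃O⁻)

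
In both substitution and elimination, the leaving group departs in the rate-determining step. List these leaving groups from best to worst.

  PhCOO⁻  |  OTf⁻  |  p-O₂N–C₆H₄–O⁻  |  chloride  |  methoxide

OTf⁻ > chloride > PhCOO⁻ > p-O₂N–C₆H₄–O⁻ > methoxide

The more stable X⁻ (or X) is on its own — i.e. the weaker a base it is — the better a leaving group it makes.
OTf⁻: pKₐ(CF₃SO₃H (triflic acid)) ≈ -14 — charge spread over three oxygens and a CF₃ group; the premier leaving group in synthesis
chloride: pKₐ(HCl) ≈ -7
PhCOO⁻: pKₐ(C₆H₅COOH) ≈ 4.2 — aryl carboxylate
p-O₂N–C₆H₄–O⁻: pKₐ(p-nitrophenol) ≈ 7.2 — nitro group delocalises the charge; the classic chromogenic LG
methoxide: pKₐ(CH₃OH) ≈ 15.5 — strong base; alkoxides do not leave unassisted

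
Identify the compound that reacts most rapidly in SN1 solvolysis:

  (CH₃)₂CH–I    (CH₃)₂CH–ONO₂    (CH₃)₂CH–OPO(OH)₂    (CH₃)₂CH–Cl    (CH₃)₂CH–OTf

(CH₃)₂CH–OTf

The skeletons are identical, so relative rate is governed entirely by leaving-group ability.
Rank by basicity of the departing species: weakest base leaves most easily.
(CH₃)₂CH–OTf loses OTf⁻: pKₐ(CF₃SO₃H (triflic acid)) ≈ -14
(CH₃)₂CH–I loses I⁻: pKₐ(HI) ≈ -10
(CH₃)₂CH–Cl loses Cl⁻: pKₐ(HCl) ≈ -7
(CH₃)₂CH–ONO₂ loses NO₃⁻: pKₐ(HNO₃) ≈ -1.3
(CH₃)₂CH–OPO(OH)₂ loses H₂PO₄⁻: pKₐ(H₃PO₄) ≈ 2.1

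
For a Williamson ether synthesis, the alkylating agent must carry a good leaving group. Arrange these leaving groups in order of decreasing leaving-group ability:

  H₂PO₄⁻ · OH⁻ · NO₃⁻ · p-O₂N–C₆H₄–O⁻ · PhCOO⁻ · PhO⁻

NO₃⁻ > H₂PO₄⁻ > PhCOO⁻ > p-O₂N–C₆H₄–O⁻ > PhO⁻ > OH⁻

NO₃⁻: pKₐ(HNO₃) ≈ -1.3 — resonance-delocalised over three oxygens
H₂PO₄⁻: pKₐ(H₃PO₄) ≈ 2.1 — moderate base; biological leaving group after further activation
PhCOO⁻: pKₐ(C₆H₅COOH) ≈ 4.2 — aryl carboxylate
p-O₂N–C₆H₄–O⁻: pKₐ(p-nitrophenol) ≈ 7.2 — nitro group delocalises the charge; the classic chromogenic LG
PhO⁻: pKₐ(C₆H₅OH (phenol)) ≈ 10
OH⁻: pKₐ(H₂O) ≈ 15.7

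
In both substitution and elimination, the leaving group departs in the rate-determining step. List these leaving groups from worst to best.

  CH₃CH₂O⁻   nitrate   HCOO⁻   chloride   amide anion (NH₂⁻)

amide anion (NH₂⁻) < CH₃CH₂O⁻ < HCOO⁻ < nitrate < chloride

The more stable X⁻ (or X) is on its own — i.e. the weaker a base it is — the better a leaving group it makes.
chloride: pKₐ(HCl) ≈ -7 — moderately weak base
nitrate: pKₐ(HNO₃) ≈ -1.3 — resonance-delocalised over three oxygens
HCOO⁻: pKₐ(HCOOH) ≈ 3.8 — resonance-stabilised carboxylate
CH₃CH₂O⁻: pKₐ(CH₃CH₂OH) ≈ 16
amide anion (NH₂⁻): pKₐ(NH₃) ≈ 38
Listed from poorest to best leaving group as asked.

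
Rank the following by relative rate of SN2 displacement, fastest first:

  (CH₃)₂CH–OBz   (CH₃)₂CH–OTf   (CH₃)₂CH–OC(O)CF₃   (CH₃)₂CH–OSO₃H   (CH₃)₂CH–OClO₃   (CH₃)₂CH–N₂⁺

(CH₃)₂CH–N₂⁺ > (CH₃)₂CH–OTf > (CH₃)₂CH–OClO₃ > (CH₃)₂CH–OSO₃H > (CH₃)₂CH–OC(O)CF₃ > (CH₃)₂CH–OBz

With the same alkyl group throughout, only the leaving group differentiates the rates.
A good leaving group is a weak base: the lower the pKₐ of its conjugate acid, the more readily it departs.
(CH₃)₂CH–N₂⁺ loses N₂: no meaningful conjugate acid; N₂ departs as an exceptionally stable neutral molecule
(CH₃)₂CH–OTf loses OTf⁻: pKₐ(CF₃SO₃H (triflic acid)) ≈ -14
(CH₃)₂CH–OClO₃ loses ClO₄⁻: pKₐ(HClO₄) ≈ -10
(CH₃)₂CH–OSO₃H loses HSO₄⁻: pKₐ(H₂SO₄) ≈ -3
(CH₃)₂CH–OC(O)CF₃ loses CF₃COO⁻: pKₐ(CF₃COOH) ≈ 0.2
(CH₃)₂CH–OBz loses PhCOO⁻: pKₐ(C₆H₅COOH) ≈ 4.2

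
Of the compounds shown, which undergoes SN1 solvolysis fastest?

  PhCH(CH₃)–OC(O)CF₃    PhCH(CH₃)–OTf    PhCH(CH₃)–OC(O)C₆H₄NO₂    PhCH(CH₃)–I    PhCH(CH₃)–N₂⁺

PhCH(CH₃)–N₂⁺

Same R in every case — rank the leaving groups.
Leaving-group ability tracks the stability of the departed species; conjugate-acid pKₐ is the usual yardstick (lower pKₐ → better LG).
PhCH(CH₃)–N₂⁺ loses N₂: no meaningful conjugate acid; N₂ departs as an exceptionally stable neutral molecule
PhCH(CH₃)–OTf loses OTf⁻: pKₐ(CF₃SO₃H (triflic acid)) ≈ -14
PhCH(CH₃)–I loses I⁻: pKₐ(HI) ≈ -10
PhCH(CH₃)–OC(O)CF₃ loses CF₃COO⁻: pKₐ(CF₃COOH) ≈ 0.2
PhCH(CH₃)–OC(O)C₆H₄NO₂ loses p-O₂N–C₆H₄–COO⁻: pKₐ(p-nitrobenzoic acid) ≈ 3.4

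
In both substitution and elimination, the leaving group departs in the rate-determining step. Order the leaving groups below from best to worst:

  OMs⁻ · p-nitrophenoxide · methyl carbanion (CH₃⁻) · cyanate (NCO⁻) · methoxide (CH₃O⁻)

OMs⁻ > cyanate (NCO⁻) > p-nitrophenoxide > methoxide (CH₃O⁻) > methyl carbanion (CH₃⁻)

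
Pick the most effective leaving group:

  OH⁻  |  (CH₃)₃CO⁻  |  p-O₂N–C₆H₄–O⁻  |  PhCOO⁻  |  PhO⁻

PhCOO⁻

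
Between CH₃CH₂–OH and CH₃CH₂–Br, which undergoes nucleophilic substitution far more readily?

CH₃CH₂–Br

From CH₃CH₂–OH the departing group would be OH⁻ (pKₐ(H₂O) ≈ 15.7). Strong base; essentially never leaves without prior activation.
From CH₃CH₂–Br the leaving group is Br⁻ (pKₐ(HBr) ≈ -9). Weak base; good leaving group.
(In practice CH₃CH₂–Br is made from CH₃CH₂–OH by treatment with PBr₃, replacing the hydroxyl with bromide.)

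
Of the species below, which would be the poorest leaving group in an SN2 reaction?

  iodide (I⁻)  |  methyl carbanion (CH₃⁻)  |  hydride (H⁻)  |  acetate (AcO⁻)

methyl carbanion (CH₃⁻)

iodide (I⁻): pKₐ(HI) ≈ -10
acetate (AcO⁻): pKₐ(CH₃COOH) ≈ 4.8
hydride (H⁻): pKₐ(H₂) ≈ 36
methyl carbanion (CH₃⁻): pKₐ(CH₄) ≈ 48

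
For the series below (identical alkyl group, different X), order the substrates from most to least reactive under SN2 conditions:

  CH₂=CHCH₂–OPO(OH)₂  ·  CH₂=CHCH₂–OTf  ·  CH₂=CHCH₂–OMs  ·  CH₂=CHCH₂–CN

CH₂=CHCH₂–OTf > CH₂=CHCH₂–OMs > CH₂=CHCH₂–OPO(OH)₂ > CH₂=CHCH₂–CN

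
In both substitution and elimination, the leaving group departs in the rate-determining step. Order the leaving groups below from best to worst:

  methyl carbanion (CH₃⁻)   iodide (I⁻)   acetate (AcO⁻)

iodide (I⁻): pKₐ(HI) ≈ -10
acetate (AcO⁻): pKₐ(CH₃COOH) ≈ 4.8
methyl carbanion (CH₃⁻): pKₐ(CH₄) ≈ 48

iodide (I⁻) > acetate (AcO⁻) > methyl carbanion (CH₃⁻)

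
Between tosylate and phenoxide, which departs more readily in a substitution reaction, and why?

tosylate

tosylate is the better leaving group.
pKₐ(p-CH₃C₆H₄SO₃H (TsOH)) ≈ -2.8 versus pKₐ(C₆H₅OH (phenol)) ≈ 10: tosylate is the much weaker base.
Resonance-delocalised arenesulfonate.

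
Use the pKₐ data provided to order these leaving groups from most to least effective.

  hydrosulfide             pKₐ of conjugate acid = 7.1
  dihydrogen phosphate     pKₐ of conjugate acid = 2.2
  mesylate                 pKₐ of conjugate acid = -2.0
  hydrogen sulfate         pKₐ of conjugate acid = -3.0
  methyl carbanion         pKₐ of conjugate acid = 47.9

Lower conjugate-acid pKₐ ⇒ weaker base ⇒ better leaving group.
Sorting by the given values: hydrogen sulfate (-3.0), mesylate (-2.0), dihydrogen phosphate (2.2), hydrosulfide (7.1), methyl carbanion (47.9).

hydrogen sulfate > mesylate > dihydrogen phosphate > hydrosulfide > methyl carbanion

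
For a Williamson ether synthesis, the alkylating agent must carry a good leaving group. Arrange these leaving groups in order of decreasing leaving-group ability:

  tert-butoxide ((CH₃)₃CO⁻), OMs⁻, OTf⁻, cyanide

The more stable X⁻ (or X) is on its own — i.e. the weaker a base it is — the better a leaving group it makes.
OTf⁻: pKₐ(CF₃SO₃H (triflic acid)) ≈ -14
OMs⁻: pKₐ(CH₃SO₃H (MsOH)) ≈ -1.9 — resonance-delocalised alkanesulfonate
cyanide: pKₐ(HCN) ≈ 9.2 — sp carbon stabilises the charge somewhat, but still a poor LG
tert-butoxide ((CH₃)₃CO⁻): pKₐ(t-BuOH) ≈ 18 — bulky, strongly basic alkoxide

OTf⁻ > OMs⁻ > cyanide > tert-butoxide ((CH₃)₃CO⁻)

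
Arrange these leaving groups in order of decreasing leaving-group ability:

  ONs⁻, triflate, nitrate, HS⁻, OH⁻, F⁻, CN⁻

triflate > ONs⁻ > nitrate > F⁻ > HS⁻ > CN⁻ > OH⁻

The more stable X⁻ (or X) is on its own — i.e. the weaker a base it is — the better a leaving group it makes.
triflate: pKₐ(CF₃SO₃H (triflic acid)) ≈ -14
ONs⁻: pKₐ(p-O₂NC₆H₄SO₃H) ≈ -3.5
nitrate: pKₐ(HNO₃) ≈ -1.3
F⁻: pKₐ(HF) ≈ 3.2 — small and strongly basic; the poor halide leaving group
HS⁻: pKₐ(H₂S) ≈ 7 — larger and more polarisable than the oxygen analogue
CN⁻: pKₐ(HCN) ≈ 9.2 — sp carbon stabilises the charge somewhat, but still a poor LG
OH⁻: pKₐ(H₂O) ≈ 15.7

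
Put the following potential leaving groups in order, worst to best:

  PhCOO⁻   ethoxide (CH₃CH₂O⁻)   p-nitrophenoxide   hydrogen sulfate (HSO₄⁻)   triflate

ethoxide (CH₃CH₂O⁻) < p-nitrophenoxide < PhCOO⁻ < hydrogen sulfate (HSO₄⁻) < triflate

Rank by basicity of the departing species: weakest base leaves most easily.
triflate: pKₐ(CF₃SO₃H (triflic acid)) ≈ -14 — charge spread over three oxygens and a CF₃ group; the premier leaving group in synthesis
hydrogen sulfate (HSO₄⁻): pKₐ(H₂SO₄) ≈ -3 — conjugate base of a strong mineral acid
PhCOO⁻: pKₐ(C₆H₅COOH) ≈ 4.2
p-nitrophenoxide: pKₐ(p-nitrophenol) ≈ 7.2 — nitro group delocalises the charge; the classic chromogenic LG
ethoxide (CH₃CH₂O⁻): pKₐ(CH₃CH₂OH) ≈ 16 — strong base; alkoxides do not leave unassisted
Reversing gives the worst-to-best order requested.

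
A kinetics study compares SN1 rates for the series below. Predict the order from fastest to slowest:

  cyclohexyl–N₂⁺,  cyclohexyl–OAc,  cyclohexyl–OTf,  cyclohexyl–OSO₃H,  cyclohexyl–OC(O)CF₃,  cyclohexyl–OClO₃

Identical carbon frameworks mean the comparison reduces to leaving-group quality.
Rank by basicity of the departing species: weakest base leaves most easily.
cyclohexyl–N₂⁺ loses N₂: no meaningful conjugate acid; N₂ departs as an exceptionally stable neutral molecule
cyclohexyl–OTf loses OTf⁻: pKₐ(CF₃SO₃H (triflic acid)) ≈ -14
cyclohexyl–OClO₃ loses ClO₄⁻: pKₐ(HClO₄) ≈ -10
cyclohexyl–OSO₃H loses HSO₄⁻: pKₐ(H₂SO₄) ≈ -3
cyclohexyl–OC(O)CF₃ loses CF₃COO⁻: pKₐ(CF₃COOH) ≈ 0.2
cyclohexyl–OAc loses AcO⁻: pKₐ(CH₃COOH) ≈ 4.8

cyclohexyl–N₂⁺ > cyclohexyl–OTf > cyclohexyl–OClO₃ > cyclohexyl–OSO₃H > cyclohexyl–OC(O)CF₃ > cyclohexyl–OAc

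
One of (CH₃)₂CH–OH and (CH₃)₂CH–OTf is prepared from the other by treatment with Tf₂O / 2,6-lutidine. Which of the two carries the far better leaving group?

(CH₃)₂CH–OTf

From (CH₃)₂CH–OH the departing group would be OH⁻ (pKₐ(H₂O) ≈ 15.7). Strong base; essentially never leaves without prior activation.
From (CH₃)₂CH–OTf the leaving group is OTf⁻ (pKₐ(CF₃SO₃H (triflic acid)) ≈ -14). Charge spread over three oxygens and a CF₃ group; the premier leaving group in synthesis.
Treatment with Tf₂O / 2,6-lutidine works by converting the hydroxyl into a triflate, making (CH₃)₂CH–OTf enormously more reactive.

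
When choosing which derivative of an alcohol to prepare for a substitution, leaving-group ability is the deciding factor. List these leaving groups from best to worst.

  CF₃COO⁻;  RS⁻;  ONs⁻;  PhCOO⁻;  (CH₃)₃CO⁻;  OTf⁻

OTf⁻ > ONs⁻ > CF₃COO⁻ > PhCOO⁻ > RS⁻ > (CH₃)₃CO⁻

Rank by basicity of the departing species: weakest base leaves most easily.
OTf⁻: pKₐ(CF₃SO₃H (triflic acid)) ≈ -14
ONs⁻: pKₐ(p-O₂NC₆H₄SO₃H) ≈ -3.5 — p-nitro group further stabilises the sulfonate
CF₃COO⁻: pKₐ(CF₃COOH) ≈ 0.2
PhCOO⁻: pKₐ(C₆H₅COOH) ≈ 4.2
RS⁻: pKₐ(RSH (a thiol)) ≈ 10.5 — moderately basic; rarely leaves without activation
(CH₃)₃CO⁻: pKₐ(t-BuOH) ≈ 18 — bulky, strongly basic alkoxide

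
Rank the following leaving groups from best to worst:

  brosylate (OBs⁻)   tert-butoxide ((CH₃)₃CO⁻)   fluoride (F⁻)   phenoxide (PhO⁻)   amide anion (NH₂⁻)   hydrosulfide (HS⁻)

brosylate (OBs⁻) > fluoride (F⁻) > hydrosulfide (HS⁻) > phenoxide (PhO⁻) > tert-butoxide ((CH₃)₃CO⁻) > amide anion (NH₂⁻)

The more stable X⁻ (or X) is on its own — i.e. the weaker a base it is — the better a leaving group it makes.
brosylate (OBs⁻): pKₐ(p-BrC₆H₄SO₃H) ≈ -2.8 — arenesulfonate with a p-bromo substituent
fluoride (F⁻): pKₐ(HF) ≈ 3.2 — small and strongly basic; the poor halide leaving group
hydrosulfide (HS⁻): pKₐ(H₂S) ≈ 7 — larger and more polarisable than the oxygen analogue
phenoxide (PhO⁻): pKₐ(C₆H₅OH (phenol)) ≈ 10
tert-butoxide ((CH₃)₃CO⁻): pKₐ(t-BuOH) ≈ 18
amide anion (NH₂⁻): pKₐ(NH₃) ≈ 38 — extremely strong base; never a leaving group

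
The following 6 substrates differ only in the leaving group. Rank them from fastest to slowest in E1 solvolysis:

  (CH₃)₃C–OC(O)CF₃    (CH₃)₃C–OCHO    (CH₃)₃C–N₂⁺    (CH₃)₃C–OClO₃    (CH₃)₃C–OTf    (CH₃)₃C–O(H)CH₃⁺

(CH₃)₃C–N₂⁺ > (CH₃)₃C–OTf > (CH₃)₃C–OClO₃ > (CH₃)₃C–O(H)CH₃⁺ > (CH₃)₃C–OC(O)CF₃ > (CH₃)₃C–OCHO

With the same alkyl group throughout, only the leaving group differentiates the rates.
A good leaving group is a weak base: the lower the pKₐ of its conjugate acid, the more readily it departs.
(CH₃)₃C–N₂⁺ loses N₂: no meaningful conjugate acid; N₂ departs as an exceptionally stable neutral molecule
(CH₃)₃C–OTf loses OTf⁻: pKₐ(CF₃SO₃H (triflic acid)) ≈ -14
(CH₃)₃C–OClO₃ loses ClO₄⁻: pKₐ(HClO₄) ≈ -10
(CH₃)₃C–O(H)CH₃⁺ loses R'OH: pKₐ(R'OH₂⁺) ≈ -2.4
(CH₃)₃C–OC(O)CF₃ loses CF₃COO⁻: pKₐ(CF₃COOH) ≈ 0.2
(CH₃)₃C–OCHO loses HCOO⁻: pKₐ(HCOOH) ≈ 3.8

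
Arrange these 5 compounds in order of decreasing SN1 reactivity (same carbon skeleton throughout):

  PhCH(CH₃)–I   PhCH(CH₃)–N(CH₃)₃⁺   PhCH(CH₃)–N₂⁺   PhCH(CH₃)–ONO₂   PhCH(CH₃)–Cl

The skeletons are identical, so relative rate is governed entirely by leaving-group ability.
A good leaving group is a weak base: the lower the pKₐ of its conjugate acid, the more readily it departs.
PhCH(CH₃)–N₂⁺ loses N₂: no meaningful conjugate acid; N₂ departs as an exceptionally stable neutral molecule
PhCH(CH₃)–I loses I⁻: pKₐ(HI) ≈ -10
PhCH(CH₃)–Cl loses Cl⁻: pKₐ(HCl) ≈ -7
PhCH(CH₃)–ONO₂ loses NO₃⁻: pKₐ(HNO₃) ≈ -1.3
PhCH(CH₃)–N(CH₃)₃⁺ loses NR'₃: pKₐ(R'₃NH⁺) ≈ 10.7

PhCH(CH₃)–N₂⁺ > PhCH(CH₃)–I > PhCH(CH₃)–Cl > PhCH(CH₃)–ONO₂ > PhCH(CH₃)–N(CH₃)₃⁺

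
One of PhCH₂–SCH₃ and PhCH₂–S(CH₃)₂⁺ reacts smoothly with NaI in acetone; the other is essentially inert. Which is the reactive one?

From PhCH₂–SCH₃ the departing group would be RS⁻ (pKₐ(RSH (a thiol)) ≈ 10.5). Moderately basic; rarely leaves without activation.
From PhCH₂–S(CH₃)₂⁺ the leaving group is SR'₂ (pKₐ(R'₂SH⁺) ≈ -7). Neutral; leaves from a sulfonium salt (R–SR'₂⁺).
(In practice PhCH₂–S(CH₃)₂⁺ is made from PhCH₂–SCH₃ by S-methylation with CH₃I, allowing neutral dimethyl sulfide, rather than methanethiolate, to depart.)

PhCH₂–S(CH₃)₂⁺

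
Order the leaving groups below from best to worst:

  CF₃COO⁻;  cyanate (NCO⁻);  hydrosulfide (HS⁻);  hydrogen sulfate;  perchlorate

Leaving-group ability tracks the stability of the departed species; conjugate-acid pKₐ is the usual yardstick (lower pKₐ → better LG).
perchlorate: pKₐ(HClO₄) ≈ -10 — extremely weak base; rarely used for safety reasons
hydrogen sulfate: pKₐ(H₂SO₄) ≈ -3
CF₃COO⁻: pKₐ(CF₃COOH) ≈ 0.2 — strongly electron-withdrawing CF₃ stabilises the carboxylate
cyanate (NCO⁻): pKₐ(HOCN) ≈ 3.5
hydrosulfide (HS⁻): pKₐ(H₂S) ≈ 7 — larger and more polarisable than the oxygen analogue

perchlorate > hydrogen sulfate > CF₃COO⁻ > cyanate (NCO⁻) > hydrosulfide (HS⁻)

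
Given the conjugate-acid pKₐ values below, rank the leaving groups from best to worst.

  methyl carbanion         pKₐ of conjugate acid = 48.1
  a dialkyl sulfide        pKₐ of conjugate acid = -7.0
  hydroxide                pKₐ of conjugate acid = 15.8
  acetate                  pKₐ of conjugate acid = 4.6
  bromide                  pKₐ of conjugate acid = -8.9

bromide > a dialkyl sulfide > acetate > hydroxide > methyl carbanion

Lower conjugate-acid pKₐ ⇒ weaker base ⇒ better leaving group.
Sorting by the given values: bromide (-8.9), a dialkyl sulfide (-7.0), acetate (4.6), hydroxide (15.8), methyl carbanion (48.1).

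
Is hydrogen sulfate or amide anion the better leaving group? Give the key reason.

hydrogen sulfate

hydrogen sulfate is the better leaving group.
pKₐ(H₂SO₄) ≈ -3 versus pKₐ(NH₃) ≈ 38: hydrogen sulfate is the much weaker base.
Conjugate base of a strong mineral acid.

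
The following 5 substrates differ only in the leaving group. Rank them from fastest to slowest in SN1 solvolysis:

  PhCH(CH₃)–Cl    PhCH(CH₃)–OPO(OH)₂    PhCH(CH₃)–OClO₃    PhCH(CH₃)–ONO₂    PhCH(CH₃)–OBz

Same R in every case — rank the leaving groups.
Rank by basicity of the departing species: weakest base leaves most easily.
PhCH(CH₃)–OClO₃ loses ClO₄⁻: pKₐ(HClO₄) ≈ -10
PhCH(CH₃)–Cl loses Cl⁻: pKₐ(HCl) ≈ -7
PhCH(CH₃)–ONO₂ loses NO₃⁻: pKₐ(HNO₃) ≈ -1.3
PhCH(CH₃)–OPO(OH)₂ loses H₂PO₄⁻: pKₐ(H₃PO₄) ≈ 2.1
PhCH(CH₃)–OBz loses PhCOO⁻: pKₐ(C₆H₅COOH) ≈ 4.2

PhCH(CH₃)–OClO₃ > PhCH(CH₃)–Cl > PhCH(CH₃)–ONO₂ > PhCH(CH₃)–OPO(OH)₂ > PhCH(CH₃)–OBz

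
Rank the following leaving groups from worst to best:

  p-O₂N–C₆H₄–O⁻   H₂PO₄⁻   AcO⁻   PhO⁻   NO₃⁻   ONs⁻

PhO⁻ < p-O₂N–C₆H₄–O⁻ < AcO⁻ < H₂PO₄⁻ < NO₃⁻ < ONs⁻

Rank by basicity of the departing species: weakest base leaves most easily.
ONs⁻: pKₐ(p-O₂NC₆H₄SO₃H) ≈ -3.5
NO₃⁻: pKₐ(HNO₃) ≈ -1.3 — resonance-delocalised over three oxygens
H₂PO₄⁻: pKₐ(H₃PO₄) ≈ 2.1
AcO⁻: pKₐ(CH₃COOH) ≈ 4.8 — resonance-stabilised but still a weak base
p-O₂N–C₆H₄–O⁻: pKₐ(p-nitrophenol) ≈ 7.2 — nitro group delocalises the charge; the classic chromogenic LG
PhO⁻: pKₐ(C₆H₅OH (phenol)) ≈ 10 — resonance into the ring helps, but still a poor LG
The question asks for worst first, so the sequence is read in increasing leaving-group ability.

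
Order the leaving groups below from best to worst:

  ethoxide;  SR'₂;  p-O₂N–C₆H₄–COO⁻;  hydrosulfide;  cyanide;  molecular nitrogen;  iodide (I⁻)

Rank by basicity of the departing species: weakest base leaves most easily.
molecular nitrogen: no meaningful conjugate acid; N₂ departs as an exceptionally stable neutral molecule
iodide (I⁻): pKₐ(HI) ≈ -10
SR'₂: pKₐ(R'₂SH⁺) ≈ -7
p-O₂N–C₆H₄–COO⁻: pKₐ(p-nitrobenzoic acid) ≈ 3.4
hydrosulfide: pKₐ(H₂S) ≈ 7
cyanide: pKₐ(HCN) ≈ 9.2
ethoxide: pKₐ(CH₃CH₂OH) ≈ 16

molecular nitrogen > iodide (I⁻) > SR'₂ > p-O₂N–C₆H₄–COO⁻ > hydrosulfide > cyanide > ethoxide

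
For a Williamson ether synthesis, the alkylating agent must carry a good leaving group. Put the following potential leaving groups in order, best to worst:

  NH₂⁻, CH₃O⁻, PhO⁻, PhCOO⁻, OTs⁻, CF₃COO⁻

OTs⁻: pKₐ(p-CH₃C₆H₄SO₃H (TsOH)) ≈ -2.8
CF₃COO⁻: pKₐ(CF₃COOH) ≈ 0.2
PhCOO⁻: pKₐ(C₆H₅COOH) ≈ 4.2
PhO⁻: pKₐ(C₆H₅OH (phenol)) ≈ 10
CH₃O⁻: pKₐ(CH₃OH) ≈ 15.5
NH₂⁻: pKₐ(NH₃) ≈ 38

OTs⁻ > CF₃COO⁻ > PhCOO⁻ > PhO⁻ > CH₃O⁻ > NH₂⁻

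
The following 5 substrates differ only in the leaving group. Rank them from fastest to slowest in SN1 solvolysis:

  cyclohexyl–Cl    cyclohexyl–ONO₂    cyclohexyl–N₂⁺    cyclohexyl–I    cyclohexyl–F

cyclohexyl–N₂⁺ > cyclohexyl–I > cyclohexyl–Cl > cyclohexyl–ONO₂ > cyclohexyl–F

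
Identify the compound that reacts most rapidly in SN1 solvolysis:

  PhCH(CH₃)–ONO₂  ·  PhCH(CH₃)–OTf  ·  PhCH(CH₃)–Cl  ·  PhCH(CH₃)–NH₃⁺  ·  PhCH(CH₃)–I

PhCH(CH₃)–OTf

Same R in every case — rank the leaving groups.
Leaving-group ability tracks the stability of the departed species; conjugate-acid pKₐ is the usual yardstick (lower pKₐ → better LG).
PhCH(CH₃)–OTf loses OTf⁻: pKₐ(CF₃SO₃H (triflic acid)) ≈ -14
PhCH(CH₃)–I loses I⁻: pKₐ(HI) ≈ -10
PhCH(CH₃)–Cl loses Cl⁻: pKₐ(HCl) ≈ -7
PhCH(CH₃)–ONO₂ loses NO₃⁻: pKₐ(HNO₃) ≈ -1.3
PhCH(CH₃)–NH₃⁺ loses NH₃: pKₐ(NH₄⁺) ≈ 9.2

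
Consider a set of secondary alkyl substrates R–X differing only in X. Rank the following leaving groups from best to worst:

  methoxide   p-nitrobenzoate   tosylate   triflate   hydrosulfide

triflate: pKₐ(CF₃SO₃H (triflic acid)) ≈ -14
tosylate: pKₐ(p-CH₃C₆H₄SO₃H (TsOH)) ≈ -2.8
p-nitrobenzoate: pKₐ(p-nitrobenzoic acid) ≈ 3.4
hydrosulfide: pKₐ(H₂S) ≈ 7
methoxide: pKₐ(CH₃OH) ≈ 15.5

triflate > tosylate > p-nitrobenzoate > hydrosulfide > methoxide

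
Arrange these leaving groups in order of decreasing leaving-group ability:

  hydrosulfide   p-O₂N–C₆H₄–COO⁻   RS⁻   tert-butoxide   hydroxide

p-O₂N–C₆H₄–COO⁻ > hydrosulfide > RS⁻ > hydroxide > tert-butoxide

A good leaving group is a weak base: the lower the pKₐ of its conjugate acid, the more readily it departs.
p-O₂N–C₆H₄–COO⁻: pKₐ(p-nitrobenzoic acid) ≈ 3.4
hydrosulfide: pKₐ(H₂S) ≈ 7 — larger and more polarisable than the oxygen analogue
RS⁻: pKₐ(RSH (a thiol)) ≈ 10.5
hydroxide: pKₐ(H₂O) ≈ 15.7
tert-butoxide: pKₐ(t-BuOH) ≈ 18 — bulky, strongly basic alkoxide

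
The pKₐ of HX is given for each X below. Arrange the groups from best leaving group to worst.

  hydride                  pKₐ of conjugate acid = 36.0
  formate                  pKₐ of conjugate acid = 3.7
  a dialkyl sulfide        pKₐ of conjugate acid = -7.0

a dialkyl sulfide > formate > hydride

Lower conjugate-acid pKₐ ⇒ weaker base ⇒ better leaving group.
Sorting by the given values: a dialkyl sulfide (-7.0), formate (3.7), hydride (36.0).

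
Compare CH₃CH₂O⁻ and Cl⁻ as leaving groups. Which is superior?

Cl⁻ is the better leaving group.
pKₐ(HCl) ≈ -7 versus pKₐ(CH₃CH₂OH) ≈ 16: Cl⁻ is the much weaker base.
Moderately weak base.

Cl⁻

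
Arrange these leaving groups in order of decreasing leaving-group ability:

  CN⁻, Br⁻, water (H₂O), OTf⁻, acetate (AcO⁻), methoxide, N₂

N₂ > OTf⁻ > Br⁻ > water (H₂O) > acetate (AcO⁻) > CN⁻ > methoxide

N₂: no meaningful conjugate acid; N₂ departs as an exceptionally stable neutral molecule
OTf⁻: pKₐ(CF₃SO₃H (triflic acid)) ≈ -14 — charge spread over three oxygens and a CF₃ group; the premier leaving group in synthesis
Br⁻: pKₐ(HBr) ≈ -9 — weak base; good leaving group
water (H₂O): pKₐ(H₃O⁺) ≈ -1.7
acetate (AcO⁻): pKₐ(CH₃COOH) ≈ 4.8 — resonance-stabilised but still a weak base
CN⁻: pKₐ(HCN) ≈ 9.2 — sp carbon stabilises the charge somewhat, but still a poor LG
methoxide: pKₐ(CH₃OH) ≈ 15.5 — strong base; alkoxides do not leave unassisted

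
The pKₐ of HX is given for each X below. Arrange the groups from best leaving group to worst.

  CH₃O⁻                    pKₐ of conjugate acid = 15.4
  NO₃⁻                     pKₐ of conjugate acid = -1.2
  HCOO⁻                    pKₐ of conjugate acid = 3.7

Lower conjugate-acid pKₐ ⇒ weaker base ⇒ better leaving group.
Sorting by the given values: NO₃⁻ (-1.2), HCOO⁻ (3.7), CH₃O⁻ (15.4).

NO₃⁻ > HCOO⁻ > CH₃O⁻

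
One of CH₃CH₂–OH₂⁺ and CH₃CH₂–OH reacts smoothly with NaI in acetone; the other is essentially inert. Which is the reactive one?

CH₃CH₂–OH₂⁺

From CH₃CH₂–OH the departing group would be OH⁻ (pKₐ(H₂O) ≈ 15.7). Strong base; essentially never leaves without prior activation.
From CH₃CH₂–OH₂⁺ the leaving group is H₂O (pKₐ(H₃O⁺) ≈ -1.7). Neutral; leaves from a protonated alcohol (R–OH₂⁺).
(In practice CH₃CH₂–OH₂⁺ is made from CH₃CH₂–OH by protonation with strong acid, converting the leaving group from hydroxide to neutral water.)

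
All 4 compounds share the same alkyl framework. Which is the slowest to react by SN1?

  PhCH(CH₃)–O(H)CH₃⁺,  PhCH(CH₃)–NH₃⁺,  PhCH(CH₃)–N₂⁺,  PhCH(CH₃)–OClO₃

PhCH(CH₃)–NH₃⁺

The skeletons are identical, so relative rate is governed entirely by leaving-group ability.
A good leaving group is a weak base: the lower the pKₐ of its conjugate acid, the more readily it departs.
PhCH(CH₃)–N₂⁺ loses N₂: no meaningful conjugate acid; N₂ departs as an exceptionally stable neutral molecule
PhCH(CH₃)–OClO₃ loses ClO₄⁻: pKₐ(HClO₄) ≈ -10
PhCH(CH₃)–O(H)CH₃⁺ loses R'OH: pKₐ(R'OH₂⁺) ≈ -2.4
PhCH(CH₃)–NH₃⁺ loses NH₃: pKₐ(NH₄⁺) ≈ 9.2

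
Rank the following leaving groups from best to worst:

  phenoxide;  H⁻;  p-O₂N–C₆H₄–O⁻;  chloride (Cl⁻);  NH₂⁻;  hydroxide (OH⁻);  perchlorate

The more stable X⁻ (or X) is on its own — i.e. the weaker a base it is — the better a leaving group it makes.
perchlorate: pKₐ(HClO₄) ≈ -10
chloride (Cl⁻): pKₐ(HCl) ≈ -7 — moderately weak base
p-O₂N–C₆H₄–O⁻: pKₐ(p-nitrophenol) ≈ 7.2 — nitro group delocalises the charge; the classic chromogenic LG
phenoxide: pKₐ(C₆H₅OH (phenol)) ≈ 10
hydroxide (OH⁻): pKₐ(H₂O) ≈ 15.7 — strong base; essentially never leaves without prior activation
H⁻: pKₐ(H₂) ≈ 36 — extremely strong base; leaves only in special hydride-transfer contexts
NH₂⁻: pKₐ(NH₃) ≈ 38 — extremely strong base; never a leaving group

perchlorate > chloride (Cl⁻) > p-O₂N–C₆H₄–O⁻ > phenoxide > hydroxide (OH⁻) > H⁻ > NH₂⁻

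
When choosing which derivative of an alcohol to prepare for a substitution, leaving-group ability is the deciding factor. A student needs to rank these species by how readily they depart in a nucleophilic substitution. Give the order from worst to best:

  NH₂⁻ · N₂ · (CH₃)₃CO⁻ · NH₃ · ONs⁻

NH₂⁻ < (CH₃)₃CO⁻ < NH₃ < ONs⁻ < N₂

N₂: no meaningful conjugate acid; N₂ departs as an exceptionally stable neutral molecule
ONs⁻: pKₐ(p-O₂NC₆H₄SO₃H) ≈ -3.5
NH₃: pKₐ(NH₄⁺) ≈ 9.2
(CH₃)₃CO⁻: pKₐ(t-BuOH) ≈ 18
NH₂⁻: pKₐ(NH₃) ≈ 38
The question asks for worst first, so the sequence is read in increasing leaving-group ability.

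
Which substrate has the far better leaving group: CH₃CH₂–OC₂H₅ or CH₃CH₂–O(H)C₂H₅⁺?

From CH₃CH₂–OC₂H₅ the departing group would be CH₃CH₂O⁻ (pKₐ(CH₃CH₂OH) ≈ 16). Strong base; alkoxides do not leave unassisted.
From CH₃CH₂–O(H)C₂H₅⁺ the leaving group is R'OH (pKₐ(R'OH₂⁺) ≈ -2.4). Neutral; leaves from a protonated ether (an oxonium ion, R–O(H)R'⁺).
(In practice CH₃CH₂–O(H)C₂H₅⁺ is made from CH₃CH₂–OC₂H₅ by protonation with concentrated HBr, allowing neutral ethanol, rather than ethoxide, to depart.)

CH₃CH₂–O(H)C₂H₅⁺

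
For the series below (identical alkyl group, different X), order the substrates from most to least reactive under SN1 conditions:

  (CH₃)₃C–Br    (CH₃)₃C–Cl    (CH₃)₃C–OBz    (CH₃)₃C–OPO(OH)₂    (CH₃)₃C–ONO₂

(CH₃)₃C–Br > (CH₃)₃C–Cl > (CH₃)₃C–ONO₂ > (CH₃)₃C–OPO(OH)₂ > (CH₃)₃C–OBz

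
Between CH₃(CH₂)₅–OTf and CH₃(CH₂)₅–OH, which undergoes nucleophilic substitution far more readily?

CH₃(CH₂)₅–OTf

From CH₃(CH₂)₅–OH the departing group would be OH⁻ (pKₐ(H₂O) ≈ 15.7). Strong base; essentially never leaves without prior activation.
From CH₃(CH₂)₅–OTf the leaving group is OTf⁻ (pKₐ(CF₃SO₃H (triflic acid)) ≈ -14). Charge spread over three oxygens and a CF₃ group; the premier leaving group in synthesis.
(In practice CH₃(CH₂)₅–OTf is made from CH₃(CH₂)₅–OH by treatment with Tf₂O / 2,6-lutidine, converting the hydroxyl into a triflate.)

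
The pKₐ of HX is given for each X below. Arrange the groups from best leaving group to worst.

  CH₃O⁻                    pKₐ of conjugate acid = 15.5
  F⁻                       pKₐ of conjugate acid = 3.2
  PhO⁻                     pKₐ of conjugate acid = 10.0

F⁻ > PhO⁻ > CH₃O⁻

Lower conjugate-acid pKₐ ⇒ weaker base ⇒ better leaving group.
Sorting by the given values: F⁻ (3.2), PhO⁻ (10.0), CH₃O⁻ (15.5).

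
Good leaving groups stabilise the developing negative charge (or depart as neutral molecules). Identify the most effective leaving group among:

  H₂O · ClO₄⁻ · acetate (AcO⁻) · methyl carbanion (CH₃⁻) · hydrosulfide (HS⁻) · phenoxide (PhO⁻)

ClO₄⁻

Rank by basicity of the departing species: weakest base leaves most easily.
ClO₄⁻: pKₐ(HClO₄) ≈ -10
H₂O: pKₐ(H₃O⁺) ≈ -1.7
acetate (AcO⁻): pKₐ(CH₃COOH) ≈ 4.8
hydrosulfide (HS⁻): pKₐ(H₂S) ≈ 7
phenoxide (PhO⁻): pKₐ(C₆H₅OH (phenol)) ≈ 10
methyl carbanion (CH₃⁻): pKₐ(CH₄) ≈ 48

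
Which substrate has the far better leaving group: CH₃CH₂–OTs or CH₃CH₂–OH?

From CH₃CH₂–OH the departing group would be OH⁻ (pKₐ(H₂O) ≈ 15.7). Strong base; essentially never leaves without prior activation.
From CH₃CH₂–OTs the leaving group is OTs⁻ (pKₐ(p-CH₃C₆H₄SO₃H (TsOH)) ≈ -2.8). Resonance-delocalised arenesulfonate.
(In practice CH₃CH₂–OTs is made from CH₃CH₂–OH by treatment with TsCl / pyridine, converting the hydroxyl into a tosylate.)

CH₃CH₂–OTs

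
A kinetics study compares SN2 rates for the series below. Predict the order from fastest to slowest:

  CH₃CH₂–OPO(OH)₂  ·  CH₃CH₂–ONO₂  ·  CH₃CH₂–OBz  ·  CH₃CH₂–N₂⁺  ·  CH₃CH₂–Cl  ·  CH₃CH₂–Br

CH₃CH₂–N₂⁺ > CH₃CH₂–Br > CH₃CH₂–Cl > CH₃CH₂–ONO₂ > CH₃CH₂–OPO(OH)₂ > CH₃CH₂–OBz

With the same alkyl group throughout, only the leaving group differentiates the rates.
The more stable X⁻ (or X) is on its own — i.e. the weaker a base it is — the better a leaving group it makes.
CH₃CH₂–N₂⁺ loses N₂: no meaningful conjugate acid; N₂ departs as an exceptionally stable neutral molecule
CH₃CH₂–Br loses Br⁻: pKₐ(HBr) ≈ -9
CH₃CH₂–Cl loses Cl⁻: pKₐ(HCl) ≈ -7
CH₃CH₂–ONO₂ loses NO₃⁻: pKₐ(HNO₃) ≈ -1.3
CH₃CH₂–OPO(OH)₂ loses H₂PO₄⁻: pKₐ(H₃PO₄) ≈ 2.1
CH₃CH₂–OBz loses PhCOO⁻: pKₐ(C₆H₅COOH) ≈ 4.2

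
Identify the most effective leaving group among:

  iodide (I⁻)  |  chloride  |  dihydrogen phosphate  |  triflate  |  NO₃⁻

triflate: pKₐ(CF₃SO₃H (triflic acid)) ≈ -14
iodide (I⁻): pKₐ(HI) ≈ -10
chloride: pKₐ(HCl) ≈ -7
NO₃⁻: pKₐ(HNO₃) ≈ -1.3
dihydrogen phosphate: pKₐ(H₃PO₄) ≈ 2.1

triflate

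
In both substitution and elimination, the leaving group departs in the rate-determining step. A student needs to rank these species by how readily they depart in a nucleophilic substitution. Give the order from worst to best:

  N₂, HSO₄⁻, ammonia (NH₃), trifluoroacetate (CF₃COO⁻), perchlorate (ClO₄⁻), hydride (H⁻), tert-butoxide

hydride (H⁻) < tert-butoxide < ammonia (NH₃) < trifluoroacetate (CF₃COO⁻) < HSO₄⁻ < perchlorate (ClO₄⁻) < N₂

N₂: no meaningful conjugate acid; N₂ departs as an exceptionally stable neutral molecule
perchlorate (ClO₄⁻): pKₐ(HClO₄) ≈ -10
HSO₄⁻: pKₐ(H₂SO₄) ≈ -3
trifluoroacetate (CF₃COO⁻): pKₐ(CF₃COOH) ≈ 0.2
ammonia (NH₃): pKₐ(NH₄⁺) ≈ 9.2
tert-butoxide: pKₐ(t-BuOH) ≈ 18
hydride (H⁻): pKₐ(H₂) ≈ 36
Reversing gives the worst-to-best order requested.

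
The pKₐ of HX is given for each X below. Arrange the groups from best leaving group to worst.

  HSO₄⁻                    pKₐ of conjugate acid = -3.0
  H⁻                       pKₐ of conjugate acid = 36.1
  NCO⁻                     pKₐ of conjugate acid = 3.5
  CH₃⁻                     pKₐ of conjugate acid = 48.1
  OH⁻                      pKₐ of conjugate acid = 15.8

HSO₄⁻ > NCO⁻ > OH⁻ > H⁻ > CH₃⁻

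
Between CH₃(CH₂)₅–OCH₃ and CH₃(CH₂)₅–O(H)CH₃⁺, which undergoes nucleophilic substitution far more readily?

From CH₃(CH₂)₅–OCH₃ the departing group would be CH₃O⁻ (pKₐ(CH₃OH) ≈ 15.5). Strong base; alkoxides do not leave unassisted.
From CH₃(CH₂)₅–O(H)CH₃⁺ the leaving group is R'OH (pKₐ(R'OH₂⁺) ≈ -2.4). Neutral; leaves from a protonated ether (an oxonium ion, R–O(H)R'⁺).
(In practice CH₃(CH₂)₅–O(H)CH₃⁺ is made from CH₃(CH₂)₅–OCH₃ by protonation with concentrated HI, allowing neutral methanol, rather than methoxide, to depart.)

CH₃(CH₂)₅–O(H)CH₃⁺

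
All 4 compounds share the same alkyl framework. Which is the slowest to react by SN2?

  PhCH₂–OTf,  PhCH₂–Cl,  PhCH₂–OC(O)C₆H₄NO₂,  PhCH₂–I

PhCH₂–OC(O)C₆H₄NO₂

The skeletons are identical, so relative rate is governed entirely by leaving-group ability.
Rank by basicity of the departing species: weakest base leaves most easily.
PhCH₂–OTf loses OTf⁻: pKₐ(CF₃SO₃H (triflic acid)) ≈ -14
PhCH₂–I loses I⁻: pKₐ(HI) ≈ -10
PhCH₂–Cl loses Cl⁻: pKₐ(HCl) ≈ -7
PhCH₂–OC(O)C₆H₄NO₂ loses p-O₂N–C₆H₄–COO⁻: pKₐ(p-nitrobenzoic acid) ≈ 3.4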